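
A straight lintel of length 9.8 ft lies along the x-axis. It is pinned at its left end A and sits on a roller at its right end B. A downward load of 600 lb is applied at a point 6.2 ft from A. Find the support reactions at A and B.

A_x = 0, A_y = 220.4 lb, B_y = 379.6 lb

ΣM about A: B_y·9.8 − 600·6.2 = 0 → B_y = 3720/9.8 = 379.592 ≈ 379.6 lb.
ΣF_y = 0: A_y + 379.592 − 600 = 0 → A_y = 220.4 lb.
ΣF_x = 0: no horizontal applied forces, so A_x = 0.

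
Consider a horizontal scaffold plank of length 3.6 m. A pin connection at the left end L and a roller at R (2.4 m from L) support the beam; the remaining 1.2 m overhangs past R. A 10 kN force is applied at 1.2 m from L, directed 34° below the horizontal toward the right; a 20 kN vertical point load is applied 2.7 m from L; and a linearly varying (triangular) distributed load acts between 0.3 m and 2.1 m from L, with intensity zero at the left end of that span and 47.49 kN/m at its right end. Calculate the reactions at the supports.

L_x = -8.290 kN, L_y = 16.32 kN, R_y = 52.01 kN

Resultant of the triangular load: ½ × 47.49 × 1.8 = 42.741 kN, acting at 1.5 m from L (one-third of the span from the peak).
ΣM about L: R_y·2.4 − 10·sin34°·1.2 − 20·2.7 − (½·47.49·1.8)·1.5 = 0 → R_y = 124.822/2.4 = 52.0092 ≈ 52.01 kN.
ΣF_y = 0: L_y + 52.0092 − 10·sin34° − 20 − ½·47.49·1.8 = 0 → L_y = 16.32 kN.
ΣF_x = 0: L_x + 10·cos34° = 0 → L_x = -8.290 kN.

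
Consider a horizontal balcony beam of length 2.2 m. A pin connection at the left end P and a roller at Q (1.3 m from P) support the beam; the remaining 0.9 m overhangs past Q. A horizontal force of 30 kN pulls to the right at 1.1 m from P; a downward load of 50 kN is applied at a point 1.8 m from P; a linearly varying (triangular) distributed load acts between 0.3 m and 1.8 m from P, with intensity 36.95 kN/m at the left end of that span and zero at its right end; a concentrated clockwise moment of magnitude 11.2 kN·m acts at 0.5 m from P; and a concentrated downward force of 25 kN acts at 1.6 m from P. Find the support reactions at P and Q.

P_x = -30.00 kN, P_y = -22.96 kN, Q_y = 125.7 kN

Resultant of the triangular load: ½ × 36.95 × 1.5 = 27.7125 kN, acting at 0.8 m from P (one-third of the span from the peak).
Moments about P: Q_y·1.3 − 50·1.8 − (½·36.95·1.5)·0.8 − 11.2 − 25·1.6 = 0 → Q_y = 163.37/1.3 = 125.669 ≈ 125.7 kN.
ΣF_y = 0: P_y + 125.669 − 50 − ½·36.95·1.5 − 25 = 0 → P_y = -22.96 kN.
ΣF_x = 0: P_x + 30 = 0 → P_x = -30.00 kN.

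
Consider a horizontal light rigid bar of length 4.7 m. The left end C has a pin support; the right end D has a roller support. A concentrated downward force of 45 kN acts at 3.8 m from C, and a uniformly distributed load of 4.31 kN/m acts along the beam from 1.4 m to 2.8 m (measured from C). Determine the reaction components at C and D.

C_x = 0, C_y = 11.95 kN, D_y = 39.08 kN

Resultant of the distributed load: 4.31 × 1.4 = 6.034 kN at 2.1 m from C.
Taking moments about C: D_y·4.7 − 45·3.8 − (4.31·1.4)·2.1 = 0 → D_y = 183.6714/4.7 = 39.079 ≈ 39.08 kN.
ΣF_y = 0: C_y + 39.079 − 45 − 4.31·1.4 = 0 → C_y = 11.95 kN.
ΣF_x = 0: no horizontal applied forces, so C_x = 0.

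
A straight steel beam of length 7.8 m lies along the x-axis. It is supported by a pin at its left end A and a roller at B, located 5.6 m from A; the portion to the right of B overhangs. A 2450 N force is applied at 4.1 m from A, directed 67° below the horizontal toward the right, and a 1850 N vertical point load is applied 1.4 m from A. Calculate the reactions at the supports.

A_x = -957.3 N, A_y = 1992 N, B_y = 2114 N

Taking moments about A: B_y·5.6 − 2450·sin67°·4.1 − 1850·1.4 = 0 → B_y = 11836.5/5.6 = 2113.66 ≈ 2114 N.
ΣF_y = 0: A_y + 2113.66 − 2450·sin67° − 1850 = 0 → A_y = 1992 N.
ΣF_x = 0: A_x + 2450·cos67° = 0 → A_x = -957.3 N.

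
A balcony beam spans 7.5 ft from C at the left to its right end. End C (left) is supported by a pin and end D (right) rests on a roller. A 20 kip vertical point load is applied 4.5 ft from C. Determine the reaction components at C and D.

C_x = 0, C_y = 8.000 kip, D_y = 12.00 kip

Moments about C: D_y·7.5 − 20·4.5 = 0 → D_y = 90/7.5 = 12.00 kip.
ΣF_y = 0: C_y + 12 − 20 = 0 → C_y = 8.000 kip.
ΣF_x = 0: no horizontal applied forces, so C_x = 0.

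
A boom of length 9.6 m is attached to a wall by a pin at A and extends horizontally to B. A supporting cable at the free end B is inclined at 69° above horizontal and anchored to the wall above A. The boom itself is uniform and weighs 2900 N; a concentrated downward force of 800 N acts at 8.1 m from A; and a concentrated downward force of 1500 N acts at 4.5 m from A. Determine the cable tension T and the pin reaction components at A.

T = 3029 N, A_x = 1086 N, A_y = 2372 N

ΣM about A: T·sin69°·9.6 − 2900·4.8 − 800·8.1 − 1500·4.5 = 0 → T = 27150/(9.6·0.93358) = 3029.33 ≈ 3029 N.
ΣF_x = 0: A_x − T·cos69° = 0 → A_x = 3029.33 × 0.358368 = 1086 N.
ΣF_y = 0: A_y + T·sin69° − 2900 − 800 − 1500 = 0 → A_y = 5200 − 3029.33 × 0.93358 = 2372 N.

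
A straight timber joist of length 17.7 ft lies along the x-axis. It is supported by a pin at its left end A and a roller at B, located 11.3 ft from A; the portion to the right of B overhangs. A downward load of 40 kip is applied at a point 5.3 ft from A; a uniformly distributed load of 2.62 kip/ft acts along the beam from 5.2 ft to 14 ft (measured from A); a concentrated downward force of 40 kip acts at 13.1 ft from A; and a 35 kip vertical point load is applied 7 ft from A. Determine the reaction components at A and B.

A_x = 0, A_y = 31.65 kip, B_y = 106.4 kip

Resultant of the distributed load: 2.62 × 8.8 = 23.056 kip at 9.6 ft from A.
Taking moments about A: B_y·11.3 − 40·5.3 − (2.62·8.8)·9.6 − 40·13.1 − 35·7 = 0 → B_y = 1202.3376/11.3 = 106.402 ≈ 106.4 kip.
ΣF_y = 0: A_y + 106.402 − 40 − 2.62·8.8 − 40 − 35 = 0 → A_y = 31.65 kip.
ΣF_x = 0: no horizontal applied forces, so A_x = 0.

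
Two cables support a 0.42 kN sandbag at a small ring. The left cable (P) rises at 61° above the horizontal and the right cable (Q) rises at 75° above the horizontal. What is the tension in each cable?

T_P = 0.1565 kN, T_Q = 0.2931 kN

ΣF_x = 0: −T_P·cos61° + T_Q·cos75° = 0 → T_Q = 1.87316·T_P.
ΣF_y = 0: T_P·sin61° + T_Q·sin75° = 0.42.
Substitute: T_P·(0.87462 + 1.87316·0.965926) = 0.42 → T_P = 0.156486 ≈ 0.1565 kN.
Then T_Q = 1.87316 × 0.156486 = 0.2931 kN.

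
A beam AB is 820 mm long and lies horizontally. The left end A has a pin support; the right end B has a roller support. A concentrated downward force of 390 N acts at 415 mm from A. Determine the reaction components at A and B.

Taking moments about A: B_y·820 − 390·415 = 0 → B_y = 161850/820 = 197.378 ≈ 197.4 N.
ΣF_y = 0: A_y + 197.378 − 390 = 0 → A_y = 192.6 N.
ΣF_x = 0: no horizontal applied forces, so A_x = 0.

A_x = 0, A_y = 192.6 N, B_y = 197.4 N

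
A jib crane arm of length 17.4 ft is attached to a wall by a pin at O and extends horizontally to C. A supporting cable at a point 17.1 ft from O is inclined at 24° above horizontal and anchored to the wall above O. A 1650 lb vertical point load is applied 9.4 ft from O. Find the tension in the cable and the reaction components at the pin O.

T = 2230 lb, O_x = 2037 lb, O_y = 743.0 lb

ΣM about O: T·sin24°·17.1 − 1650·9.4 = 0 → T = 15510/(17.1·0.406737) = 2229.99 ≈ 2230 lb.
ΣF_x = 0: O_x − T·cos24° = 0 → O_x = 2229.99 × 0.913545 = 2037 lb.
ΣF_y = 0: O_y + T·sin24° − 1650 = 0 → O_y = 1650 − 2229.99 × 0.406737 = 743.0 lb.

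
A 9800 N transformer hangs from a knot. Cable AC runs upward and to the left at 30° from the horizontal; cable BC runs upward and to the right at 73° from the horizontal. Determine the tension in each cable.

ΣF_x = 0: −T_AC·cos30° + T_BC·cos73° = 0 → T_BC = 2.96207·T_AC.
ΣF_y = 0: T_AC·sin30° + T_BC·sin73° = 9800.
Substitute: T_AC·(0.5 + 2.96207·0.956305) = 9800 → T_AC = 2940.61 ≈ 2941 N.
Then T_BC = 2.96207 × 2940.61 = 8710 N.

T_AC = 2941 N, T_BC = 8710 N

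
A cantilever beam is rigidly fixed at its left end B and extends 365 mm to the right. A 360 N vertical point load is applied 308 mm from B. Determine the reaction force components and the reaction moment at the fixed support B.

B_x = 0, B_y = 360.0 N, M_B = 110900 N·mm

ΣF_x = 0: B_x = 0.
ΣF_y = 0: B_y − 360 = 0 → B_y = 360.0 N.
ΣM about B: M_B − 360·308 = 0 → M_B = 110900 N·mm.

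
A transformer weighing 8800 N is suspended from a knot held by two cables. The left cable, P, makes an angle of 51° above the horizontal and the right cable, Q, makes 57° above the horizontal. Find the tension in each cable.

T_P = 5039 N, T_Q = 5823 N

ΣF_x = 0: −T_P·cos51° + T_Q·cos57° = 0 → T_Q = 1.15548·T_P.
ΣF_y = 0: T_P·sin51° + T_Q·sin57° = 8800.
Substitute: T_P·(0.777146 + 1.15548·0.838671) = 8800 → T_P = 5039.48 ≈ 5039 N.
Then T_Q = 1.15548 × 5039.48 = 5823 N.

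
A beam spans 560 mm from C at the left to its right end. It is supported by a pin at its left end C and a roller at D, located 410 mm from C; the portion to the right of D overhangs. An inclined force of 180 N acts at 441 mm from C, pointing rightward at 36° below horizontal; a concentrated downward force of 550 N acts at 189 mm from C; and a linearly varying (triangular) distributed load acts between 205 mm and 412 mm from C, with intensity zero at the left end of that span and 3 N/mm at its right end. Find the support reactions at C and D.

C_x = -145.6 N, C_y = 339.2 N, D_y = 627.1 N

Resultant of the triangular load: ½ × 3 × 207 = 310.5 N, acting at 343 mm from C (one-third of the span from the peak).
Moments about C: D_y·410 − 180·sin36°·441 − 550·189 − (½·3·207)·343 = 0 → D_y = 257110/410 = 627.098 ≈ 627.1 N.
ΣF_y = 0: C_y + 627.098 − 180·sin36° − 550 − ½·3·207 = 0 → C_y = 339.2 N.
ΣF_x = 0: C_x + 180·cos36° = 0 → C_x = -145.6 N.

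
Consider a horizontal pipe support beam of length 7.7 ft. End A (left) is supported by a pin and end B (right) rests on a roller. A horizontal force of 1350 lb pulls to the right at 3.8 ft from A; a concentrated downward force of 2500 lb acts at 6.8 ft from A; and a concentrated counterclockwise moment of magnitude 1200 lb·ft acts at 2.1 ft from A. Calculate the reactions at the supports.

A_x = -1350 lb, A_y = 448.1 lb, B_y = 2052 lb

ΣM about A: B_y·7.7 − 2500·6.8 + 1200 = 0 → B_y = 15800/7.7 = 2051.95 ≈ 2052 lb.
ΣF_y = 0: A_y + 2051.95 − 2500 = 0 → A_y = 448.1 lb.
ΣF_x = 0: A_x + 1350 = 0 → A_x = -1350 lb.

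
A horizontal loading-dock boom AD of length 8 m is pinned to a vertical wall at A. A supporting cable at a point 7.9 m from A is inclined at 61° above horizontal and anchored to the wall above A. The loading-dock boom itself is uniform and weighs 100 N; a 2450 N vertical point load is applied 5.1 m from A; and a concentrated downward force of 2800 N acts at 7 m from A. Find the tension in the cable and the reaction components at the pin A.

ΣM about A: T·sin61°·7.9 − 100·4 − 2450·5.1 − 2800·7 = 0 → T = 32495/(7.9·0.87462) = 4702.95 ≈ 4703 N.
ΣF_x = 0: A_x − T·cos61° = 0 → A_x = 4702.95 × 0.48481 = 2280 N.
ΣF_y = 0: A_y + T·sin61° − 100 − 2450 − 2800 = 0 → A_y = 5350 − 4702.95 × 0.87462 = 1237 N.

T = 4703 N, A_x = 2280 N, A_y = 1237 N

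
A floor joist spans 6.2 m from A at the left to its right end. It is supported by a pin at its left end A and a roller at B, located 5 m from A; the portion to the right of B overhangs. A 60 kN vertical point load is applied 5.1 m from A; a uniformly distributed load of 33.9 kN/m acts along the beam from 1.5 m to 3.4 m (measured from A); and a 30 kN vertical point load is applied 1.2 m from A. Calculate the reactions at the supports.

A_x = 0, A_y = 54.45 kN, B_y = 99.96 kN

Resultant of the distributed load: 33.9 × 1.9 = 64.41 kN at 2.45 m from A.
ΣM about A: B_y·5 − 60·5.1 − (33.9·1.9)·2.45 − 30·1.2 = 0 → B_y = 499.8045/5 = 99.9609 ≈ 99.96 kN.
ΣF_y = 0: A_y + 99.9609 − 60 − 33.9·1.9 − 30 = 0 → A_y = 54.45 kN.
ΣF_x = 0: no horizontal applied forces, so A_x = 0.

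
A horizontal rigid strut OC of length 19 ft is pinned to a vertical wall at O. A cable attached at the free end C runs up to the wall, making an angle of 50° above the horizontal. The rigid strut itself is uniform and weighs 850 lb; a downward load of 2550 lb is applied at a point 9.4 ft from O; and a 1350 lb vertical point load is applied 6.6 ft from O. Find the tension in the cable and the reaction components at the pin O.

ΣM about O: T·sin50°·19 − 850·9.5 − 2550·9.4 − 1350·6.6 = 0 → T = 40955/(19·0.766044) = 2813.84 ≈ 2814 lb.
ΣF_x = 0: O_x − T·cos50° = 0 → O_x = 2813.84 × 0.642788 = 1809 lb.
ΣF_y = 0: O_y + T·sin50° − 850 − 2550 − 1350 = 0 → O_y = 4750 − 2813.84 × 0.766044 = 2594 lb.

T = 2814 lb, O_x = 1809 lb, O_y = 2594 lb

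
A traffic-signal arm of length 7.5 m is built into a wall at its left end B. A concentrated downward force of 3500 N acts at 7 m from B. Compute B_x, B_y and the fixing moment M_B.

ΣF_x = 0: B_x = 0.
ΣF_y = 0: B_y − 3500 = 0 → B_y = 3500 N.
ΣM about B: M_B − 3500·7 = 0 → M_B = 24500 N·m.

B_x = 0, B_y = 3500 N, M_B = 24500 N·m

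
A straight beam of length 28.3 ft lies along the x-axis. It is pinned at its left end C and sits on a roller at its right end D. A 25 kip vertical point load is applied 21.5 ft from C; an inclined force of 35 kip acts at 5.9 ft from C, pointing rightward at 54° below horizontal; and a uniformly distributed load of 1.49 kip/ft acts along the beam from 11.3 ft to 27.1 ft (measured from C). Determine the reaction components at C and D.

Resultant of the distributed load: 1.49 × 15.8 = 23.542 kip at 19.2 ft from C.
Moments about C: D_y·28.3 − 25·21.5 − 35·sin54°·5.9 − (1.49·15.8)·19.2 = 0 → D_y = 1156.57/28.3 = 40.8682 ≈ 40.87 kip.
ΣF_y = 0: C_y + 40.8682 − 25 − 35·sin54° − 1.49·15.8 = 0 → C_y = 35.99 kip.
ΣF_x = 0: C_x + 35·cos54° = 0 → C_x = -20.57 kip.

C_x = -20.57 kip, C_y = 35.99 kip, D_y = 40.87 kip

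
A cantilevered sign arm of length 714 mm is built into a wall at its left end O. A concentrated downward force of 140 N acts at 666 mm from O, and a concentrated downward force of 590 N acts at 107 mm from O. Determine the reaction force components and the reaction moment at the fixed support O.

ΣF_x = 0: O_x = 0.
ΣF_y = 0: O_y − 140 − 590 = 0 → O_y = 730.0 N.
ΣM about O: M_O − 140·666 − 590·107 = 0 → M_O = 156400 N·mm.

O_x = 0, O_y = 730.0 N, M_O = 156400 N·mm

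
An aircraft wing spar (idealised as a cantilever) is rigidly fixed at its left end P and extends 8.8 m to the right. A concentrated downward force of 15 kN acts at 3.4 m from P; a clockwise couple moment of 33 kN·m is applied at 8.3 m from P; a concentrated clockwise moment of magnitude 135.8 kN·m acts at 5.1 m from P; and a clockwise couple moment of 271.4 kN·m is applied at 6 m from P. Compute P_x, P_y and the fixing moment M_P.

ΣF_x = 0: P_x = 0.
ΣF_y = 0: P_y − 15 = 0 → P_y = 15.00 kN.
ΣM about P: M_P − 15·3.4 − 33 − 135.8 − 271.4 = 0 → M_P = 491.2 kN·m.

P_x = 0, P_y = 15.00 kN, M_P = 491.2 kN·m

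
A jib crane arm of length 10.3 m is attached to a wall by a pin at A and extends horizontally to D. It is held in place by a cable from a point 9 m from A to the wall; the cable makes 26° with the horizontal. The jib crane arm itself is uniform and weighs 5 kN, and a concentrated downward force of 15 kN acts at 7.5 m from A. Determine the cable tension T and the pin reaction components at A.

ΣM about A: T·sin26°·9 − 5·5.15 − 15·7.5 = 0 → T = 138.25/(9·0.438371) = 35.0413 ≈ 35.04 kN.
ΣF_x = 0: A_x − T·cos26° = 0 → A_x = 35.0413 × 0.898794 = 31.49 kN.
ΣF_y = 0: A_y + T·sin26° − 5 − 15 = 0 → A_y = 20 − 35.0413 × 0.438371 = 4.639 kN.

T = 35.04 kN, A_x = 31.49 kN, A_y = 4.639 kN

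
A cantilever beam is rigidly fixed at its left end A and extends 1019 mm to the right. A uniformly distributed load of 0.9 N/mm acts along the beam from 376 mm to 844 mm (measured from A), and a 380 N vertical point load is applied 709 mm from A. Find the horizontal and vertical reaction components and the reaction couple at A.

Resultant of the distributed load: 0.9 × 468 = 421.2 N at 610 mm from A.
ΣF_x = 0: A_x = 0.
ΣF_y = 0: A_y − 0.9·468 − 380 = 0 → A_y = 801.2 N.
ΣM about A: M_A − (0.9·468)·610 − 380·709 = 0 → M_A = 526400 N·mm.

A_x = 0, A_y = 801.2 N, M_A = 526400 N·mm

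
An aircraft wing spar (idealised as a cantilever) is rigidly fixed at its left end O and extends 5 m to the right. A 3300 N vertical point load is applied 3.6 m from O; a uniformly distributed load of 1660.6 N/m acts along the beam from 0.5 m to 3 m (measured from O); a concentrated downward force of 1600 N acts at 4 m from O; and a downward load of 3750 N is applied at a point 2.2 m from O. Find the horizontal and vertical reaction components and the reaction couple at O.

Resultant of the distributed load: 1660.6 × 2.5 = 4151.5 N at 1.75 m from O.
ΣF_x = 0: O_x = 0.
ΣF_y = 0: O_y − 3300 − 1660.6·2.5 − 1600 − 3750 = 0 → O_y = 12800 N.
ΣM about O: M_O − 3300·3.6 − (1660.6·2.5)·1.75 − 1600·4 − 3750·2.2 = 0 → M_O = 33800 N·m.

O_x = 0, O_y = 12800 N, M_O = 33800 N·m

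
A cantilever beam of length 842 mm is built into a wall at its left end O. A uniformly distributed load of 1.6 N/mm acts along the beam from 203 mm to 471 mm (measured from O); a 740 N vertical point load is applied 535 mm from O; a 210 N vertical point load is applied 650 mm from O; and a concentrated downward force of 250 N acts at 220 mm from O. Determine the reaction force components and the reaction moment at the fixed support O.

O_x = 0, O_y = 1629 N, M_O = 731900 N·mm

Resultant of the distributed load: 1.6 × 268 = 428.8 N at 337 mm from O.
ΣF_x = 0: O_x = 0.
ΣF_y = 0: O_y − 1.6·268 − 740 − 210 − 250 = 0 → O_y = 1629 N.
ΣM about O: M_O − (1.6·268)·337 − 740·535 − 210·650 − 250·220 = 0 → M_O = 731900 N·mm.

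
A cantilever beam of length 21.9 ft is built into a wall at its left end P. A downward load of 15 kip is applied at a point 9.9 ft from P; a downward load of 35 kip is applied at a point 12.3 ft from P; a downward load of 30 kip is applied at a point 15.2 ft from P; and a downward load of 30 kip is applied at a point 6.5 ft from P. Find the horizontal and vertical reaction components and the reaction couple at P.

P_x = 0, P_y = 110.0 kip, M_P = 1230 kip·ft

ΣF_x = 0: P_x = 0.
ΣF_y = 0: P_y − 15 − 35 − 30 − 30 = 0 → P_y = 110.0 kip.
ΣM about P: M_P − 15·9.9 − 35·12.3 − 30·15.2 − 30·6.5 = 0 → M_P = 1230 kip·ft.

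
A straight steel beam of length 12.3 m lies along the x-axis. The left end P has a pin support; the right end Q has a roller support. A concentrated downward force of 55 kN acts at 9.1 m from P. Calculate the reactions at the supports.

Taking moments about P: Q_y·12.3 − 55·9.1 = 0 → Q_y = 500.5/12.3 = 40.6911 ≈ 40.69 kN.
ΣF_y = 0: P_y + 40.6911 − 55 = 0 → P_y = 14.31 kN.
ΣF_x = 0: no horizontal applied forces, so P_x = 0.

P_x = 0, P_y = 14.31 kN, Q_y = 40.69 kN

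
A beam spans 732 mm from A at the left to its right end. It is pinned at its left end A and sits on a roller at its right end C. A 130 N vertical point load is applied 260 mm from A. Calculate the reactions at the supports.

Taking moments about A: C_y·732 − 130·260 = 0 → C_y = 33800/732 = 46.1749 ≈ 46.17 N.
ΣF_y = 0: A_y + 46.1749 − 130 = 0 → A_y = 83.83 N.
ΣF_x = 0: no horizontal applied forces, so A_x = 0.

A_x = 0, A_y = 83.83 N, C_y = 46.17 N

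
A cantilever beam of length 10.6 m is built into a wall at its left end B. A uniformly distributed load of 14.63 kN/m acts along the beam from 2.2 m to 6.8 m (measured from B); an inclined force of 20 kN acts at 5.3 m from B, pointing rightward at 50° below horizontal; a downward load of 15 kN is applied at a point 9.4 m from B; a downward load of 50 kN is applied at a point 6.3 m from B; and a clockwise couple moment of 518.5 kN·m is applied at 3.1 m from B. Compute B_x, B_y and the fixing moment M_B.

B_x = -12.86 kN, B_y = 147.6 kN, M_B = 1359 kN·m

Resultant of the distributed load: 14.63 × 4.6 = 67.298 kN at 4.5 m from B.
ΣF_x = 0: B_x + 20·cos50° = 0 → B_x = -12.86 kN.
ΣF_y = 0: B_y − 14.63·4.6 − 20·sin50° − 15 − 50 = 0 → B_y = 147.6 kN.
ΣM about B: M_B − (14.63·4.6)·4.5 − 20·sin50°·5.3 − 15·9.4 − 50·6.3 − 518.5 = 0 → M_B = 1359 kN·m.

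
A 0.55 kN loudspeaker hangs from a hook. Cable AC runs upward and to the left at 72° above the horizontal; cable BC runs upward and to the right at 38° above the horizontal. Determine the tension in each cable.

ΣF_x = 0: −T_AC·cos72° + T_BC·cos38° = 0 → T_BC = 0.392148·T_AC.
ΣF_y = 0: T_AC·sin72° + T_BC·sin38° = 0.55.
Substitute: T_AC·(0.951057 + 0.392148·0.615661) = 0.55 → T_AC = 0.461221 ≈ 0.4612 kN.
Then T_BC = 0.392148 × 0.461221 = 0.1809 kN.

T_AC = 0.4612 kN, T_BC = 0.1809 kN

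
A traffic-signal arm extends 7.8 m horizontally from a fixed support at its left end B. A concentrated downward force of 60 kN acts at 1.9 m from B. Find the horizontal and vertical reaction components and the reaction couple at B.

B_x = 0, B_y = 60.00 kN, M_B = 114.0 kN·m

ΣF_x = 0: B_x = 0.
ΣF_y = 0: B_y − 60 = 0 → B_y = 60.00 kN.
ΣM about B: M_B − 60·1.9 = 0 → M_B = 114.0 kN·m.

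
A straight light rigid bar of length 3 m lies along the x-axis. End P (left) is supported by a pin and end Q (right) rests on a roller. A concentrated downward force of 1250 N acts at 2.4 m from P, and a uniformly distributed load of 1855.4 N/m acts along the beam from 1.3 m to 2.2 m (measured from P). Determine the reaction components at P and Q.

Resultant of the distributed load: 1855.4 × 0.9 = 1669.86 N at 1.75 m from P.
Moments about P: Q_y·3 − 1250·2.4 − (1855.4·0.9)·1.75 = 0 → Q_y = 5922.255/3 = 1974.09 ≈ 1974 N.
ΣF_y = 0: P_y + 1974.09 − 1250 − 1855.4·0.9 = 0 → P_y = 945.8 N.
ΣF_x = 0: no horizontal applied forces, so P_x = 0.

P_x = 0, P_y = 945.8 N, Q_y = 1974 N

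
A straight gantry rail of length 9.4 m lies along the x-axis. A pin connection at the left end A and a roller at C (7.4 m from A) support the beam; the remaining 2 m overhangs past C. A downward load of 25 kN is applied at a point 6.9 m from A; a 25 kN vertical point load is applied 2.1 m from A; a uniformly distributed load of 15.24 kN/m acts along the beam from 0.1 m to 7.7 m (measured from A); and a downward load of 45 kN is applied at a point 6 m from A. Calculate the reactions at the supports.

A_x = 0, A_y = 82.89 kN, C_y = 127.9 kN

Resultant of the distributed load: 15.24 × 7.6 = 115.824 kN at 3.9 m from A.
Moments about A: C_y·7.4 − 25·6.9 − 25·2.1 − (15.24·7.6)·3.9 − 45·6 = 0 → C_y = 946.7136/7.4 = 127.934 ≈ 127.9 kN.
ΣF_y = 0: A_y + 127.934 − 25 − 25 − 15.24·7.6 − 45 = 0 → A_y = 82.89 kN.
ΣF_x = 0: no horizontal applied forces, so A_x = 0.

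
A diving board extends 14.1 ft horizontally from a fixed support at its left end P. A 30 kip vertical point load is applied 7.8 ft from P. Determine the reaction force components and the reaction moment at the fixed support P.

ΣF_x = 0: P_x = 0.
ΣF_y = 0: P_y − 30 = 0 → P_y = 30.00 kip.
ΣM about P: M_P − 30·7.8 = 0 → M_P = 234.0 kip·ft.

P_x = 0, P_y = 30.00 kip, M_P = 234.0 kip·ft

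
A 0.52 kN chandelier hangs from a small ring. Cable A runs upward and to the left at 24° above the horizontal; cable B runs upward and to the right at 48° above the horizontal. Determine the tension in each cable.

ΣF_x = 0: −T_A·cos24° + T_B·cos48° = 0 → T_B = 1.36527·T_A.
ΣF_y = 0: T_A·sin24° + T_B·sin48° = 0.52.
Substitute: T_A·(0.406737 + 1.36527·0.743145) = 0.52 → T_A = 0.365854 ≈ 0.3659 kN.
Then T_B = 1.36527 × 0.365854 = 0.4995 kN.

T_A = 0.3659 kN, T_B = 0.4995 kN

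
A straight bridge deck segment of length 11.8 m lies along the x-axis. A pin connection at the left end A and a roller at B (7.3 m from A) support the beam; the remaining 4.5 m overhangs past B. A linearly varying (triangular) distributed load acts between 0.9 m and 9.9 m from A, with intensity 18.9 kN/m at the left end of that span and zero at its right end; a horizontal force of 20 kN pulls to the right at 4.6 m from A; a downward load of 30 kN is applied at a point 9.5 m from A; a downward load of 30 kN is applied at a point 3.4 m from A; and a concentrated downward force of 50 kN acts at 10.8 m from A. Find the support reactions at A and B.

A_x = -20.00 kN, A_y = 22.63 kN, B_y = 172.4 kN

Resultant of the triangular load: ½ × 18.9 × 9 = 85.05 kN, acting at 3.9 m from A (one-third of the span from the peak).
Taking moments about A: B_y·7.3 − (½·18.9·9)·3.9 − 30·9.5 − 30·3.4 − 50·10.8 = 0 → B_y = 1258.695/7.3 = 172.424 ≈ 172.4 kN.
ΣF_y = 0: A_y + 172.424 − ½·18.9·9 − 30 − 30 − 50 = 0 → A_y = 22.63 kN.
ΣF_x = 0: A_x + 20 = 0 → A_x = -20.00 kN.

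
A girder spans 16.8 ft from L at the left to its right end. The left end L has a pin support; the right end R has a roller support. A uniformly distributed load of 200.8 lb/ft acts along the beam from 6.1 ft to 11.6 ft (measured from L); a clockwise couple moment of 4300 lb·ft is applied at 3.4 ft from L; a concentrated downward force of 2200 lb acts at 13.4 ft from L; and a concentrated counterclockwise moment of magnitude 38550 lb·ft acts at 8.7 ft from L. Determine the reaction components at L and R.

Resultant of the distributed load: 200.8 × 5.5 = 1104.4 lb at 8.85 ft from L.
Taking moments about L: R_y·16.8 − (200.8·5.5)·8.85 − 4300 − 2200·13.4 + 38550 = 0 → R_y = 5003.94/16.8 = 297.854 ≈ 297.9 lb.
ΣF_y = 0: L_y + 297.854 − 200.8·5.5 − 2200 = 0 → L_y = 3007 lb.
ΣF_x = 0: no horizontal applied forces, so L_x = 0.

L_x = 0, L_y = 3007 lb, R_y = 297.9 lb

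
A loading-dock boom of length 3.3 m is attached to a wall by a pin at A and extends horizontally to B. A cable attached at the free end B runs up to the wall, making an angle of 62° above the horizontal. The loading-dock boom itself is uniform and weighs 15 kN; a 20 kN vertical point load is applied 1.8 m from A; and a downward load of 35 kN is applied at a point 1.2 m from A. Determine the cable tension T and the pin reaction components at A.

ΣM about A: T·sin62°·3.3 − 15·1.65 − 20·1.8 − 35·1.2 = 0 → T = 102.75/(3.3·0.882948) = 35.2641 ≈ 35.26 kN.
ΣF_x = 0: A_x − T·cos62° = 0 → A_x = 35.2641 × 0.469472 = 16.56 kN.
ΣF_y = 0: A_y + T·sin62° − 15 − 20 − 35 = 0 → A_y = 70 − 35.2641 × 0.882948 = 38.86 kN.

T = 35.26 kN, A_x = 16.56 kN, A_y = 38.86 kN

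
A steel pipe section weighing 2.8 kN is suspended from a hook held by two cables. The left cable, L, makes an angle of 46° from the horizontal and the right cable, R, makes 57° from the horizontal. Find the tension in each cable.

T_L = 1.565 kN, T_R = 1.996 kN

ΣF_x = 0: −T_L·cos46° + T_R·cos57° = 0 → T_R = 1.27545·T_L.
ΣF_y = 0: T_L·sin46° + T_R·sin57° = 2.8.
Substitute: T_L·(0.71934 + 1.27545·0.838671) = 2.8 → T_L = 1.5651 ≈ 1.565 kN.
Then T_R = 1.27545 × 1.5651 = 1.996 kN.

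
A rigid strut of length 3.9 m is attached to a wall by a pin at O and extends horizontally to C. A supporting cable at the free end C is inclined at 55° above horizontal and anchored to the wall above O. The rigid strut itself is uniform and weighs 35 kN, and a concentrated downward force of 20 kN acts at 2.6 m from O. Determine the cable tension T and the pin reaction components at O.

ΣM about O: T·sin55°·3.9 − 35·1.95 − 20·2.6 = 0 → T = 120.25/(3.9·0.819152) = 37.6406 ≈ 37.64 kN.
ΣF_x = 0: O_x − T·cos55° = 0 → O_x = 37.6406 × 0.573576 = 21.59 kN.
ΣF_y = 0: O_y + T·sin55° − 35 − 20 = 0 → O_y = 55 − 37.6406 × 0.819152 = 24.17 kN.

T = 37.64 kN, O_x = 21.59 kN, O_y = 24.17 kN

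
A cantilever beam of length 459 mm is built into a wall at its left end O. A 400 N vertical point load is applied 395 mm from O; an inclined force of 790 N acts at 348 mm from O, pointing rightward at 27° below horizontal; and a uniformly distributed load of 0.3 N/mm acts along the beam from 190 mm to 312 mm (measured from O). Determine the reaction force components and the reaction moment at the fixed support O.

O_x = -703.9 N, O_y = 795.3 N, M_O = 292000 N·mm

Resultant of the distributed load: 0.3 × 122 = 36.6 N at 251 mm from O.
ΣF_x = 0: O_x + 790·cos27° = 0 → O_x = -703.9 N.
ΣF_y = 0: O_y − 400 − 790·sin27° − 0.3·122 = 0 → O_y = 795.3 N.
ΣM about O: M_O − 400·395 − 790·sin27°·348 − (0.3·122)·251 = 0 → M_O = 292000 N·mm.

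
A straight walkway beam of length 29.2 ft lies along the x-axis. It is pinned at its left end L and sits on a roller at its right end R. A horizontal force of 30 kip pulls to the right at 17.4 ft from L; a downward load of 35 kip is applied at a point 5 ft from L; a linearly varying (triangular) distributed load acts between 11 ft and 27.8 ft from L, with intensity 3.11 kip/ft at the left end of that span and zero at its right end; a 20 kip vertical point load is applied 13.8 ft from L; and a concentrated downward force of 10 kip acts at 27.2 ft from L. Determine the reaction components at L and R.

L_x = -30.00 kip, L_y = 51.51 kip, R_y = 39.61 kip

Resultant of the triangular load: ½ × 3.11 × 16.8 = 26.124 kip, acting at 16.6 ft from L (one-third of the span from the peak).
Taking moments about L: R_y·29.2 − 35·5 − (½·3.11·16.8)·16.6 − 20·13.8 − 10·27.2 = 0 → R_y = 1156.6584/29.2 = 39.6116 ≈ 39.61 kip.
ΣF_y = 0: L_y + 39.6116 − 35 − ½·3.11·16.8 − 20 − 10 = 0 → L_y = 51.51 kip.
ΣF_x = 0: L_x + 30 = 0 → L_x = -30.00 kip.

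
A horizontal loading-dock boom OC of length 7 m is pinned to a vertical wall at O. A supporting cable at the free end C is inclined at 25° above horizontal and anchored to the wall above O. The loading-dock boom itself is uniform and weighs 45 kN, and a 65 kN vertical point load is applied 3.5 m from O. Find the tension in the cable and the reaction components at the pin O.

ΣM about O: T·sin25°·7 − 45·3.5 − 65·3.5 = 0 → T = 385/(7·0.422618) = 130.141 ≈ 130.1 kN.
ΣF_x = 0: O_x − T·cos25° = 0 → O_x = 130.141 × 0.906308 = 117.9 kN.
ΣF_y = 0: O_y + T·sin25° − 45 − 65 = 0 → O_y = 110 − 130.141 × 0.422618 = 55.00 kN.

T = 130.1 kN, O_x = 117.9 kN, O_y = 55.00 kN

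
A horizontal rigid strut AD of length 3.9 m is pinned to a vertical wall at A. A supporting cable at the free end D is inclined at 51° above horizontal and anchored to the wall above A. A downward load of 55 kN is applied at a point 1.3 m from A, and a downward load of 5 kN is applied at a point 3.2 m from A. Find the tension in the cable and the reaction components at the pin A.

ΣM about A: T·sin51°·3.9 − 55·1.3 − 5·3.2 = 0 → T = 87.5/(3.9·0.777146) = 28.8696 ≈ 28.87 kN.
ΣF_x = 0: A_x − T·cos51° = 0 → A_x = 28.8696 × 0.62932 = 18.17 kN.
ΣF_y = 0: A_y + T·sin51° − 55 − 5 = 0 → A_y = 60 − 28.8696 × 0.777146 = 37.56 kN.

T = 28.87 kN, A_x = 18.17 kN, A_y = 37.56 kN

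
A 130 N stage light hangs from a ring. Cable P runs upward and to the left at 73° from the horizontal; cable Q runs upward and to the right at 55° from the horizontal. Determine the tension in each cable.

T_P = 94.62 N, T_Q = 48.23 N

ΣF_x = 0: −T_P·cos73° + T_Q·cos55° = 0 → T_Q = 0.509735·T_P.
ΣF_y = 0: T_P·sin73° + T_Q·sin55° = 130.
Substitute: T_P·(0.956305 + 0.509735·0.819152) = 130 → T_P = 94.6242 ≈ 94.62 N.
Then T_Q = 0.509735 × 94.6242 = 48.23 N.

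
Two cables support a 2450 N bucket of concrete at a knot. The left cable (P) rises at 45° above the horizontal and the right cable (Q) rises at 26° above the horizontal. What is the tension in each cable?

ΣF_x = 0: −T_P·cos45° + T_Q·cos26° = 0 → T_Q = 0.786728·T_P.
ΣF_y = 0: T_P·sin45° + T_Q·sin26° = 2450.
Substitute: T_P·(0.707107 + 0.786728·0.438371) = 2450 → T_P = 2328.93 ≈ 2329 N.
Then T_Q = 0.786728 × 2328.93 = 1832 N.

T_P = 2329 N, T_Q = 1832 N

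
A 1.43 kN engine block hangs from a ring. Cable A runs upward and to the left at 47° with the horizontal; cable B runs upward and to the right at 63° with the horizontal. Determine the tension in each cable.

ΣF_x = 0: −T_A·cos47° + T_B·cos63° = 0 → T_B = 1.50223·T_A.
ΣF_y = 0: T_A·sin47° + T_B·sin63° = 1.43.
Substitute: T_A·(0.731354 + 1.50223·0.891007) = 1.43 → T_A = 0.690871 ≈ 0.6909 kN.
Then T_B = 1.50223 × 0.690871 = 1.038 kN.

T_A = 0.6909 kN, T_B = 1.038 kN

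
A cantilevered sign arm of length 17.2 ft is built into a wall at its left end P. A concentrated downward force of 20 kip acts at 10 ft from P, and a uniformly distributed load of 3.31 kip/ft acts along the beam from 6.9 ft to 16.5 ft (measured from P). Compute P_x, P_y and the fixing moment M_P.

Resultant of the distributed load: 3.31 × 9.6 = 31.776 kip at 11.7 ft from P.
ΣF_x = 0: P_x = 0.
ΣF_y = 0: P_y − 20 − 3.31·9.6 = 0 → P_y = 51.78 kip.
ΣM about P: M_P − 20·10 − (3.31·9.6)·11.7 = 0 → M_P = 571.8 kip·ft.

P_x = 0, P_y = 51.78 kip, M_P = 571.8 kip·ft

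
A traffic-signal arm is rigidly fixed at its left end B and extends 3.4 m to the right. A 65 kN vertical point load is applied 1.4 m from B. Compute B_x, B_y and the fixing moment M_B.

B_x = 0, B_y = 65.00 kN, M_B = 91.00 kN·m

ΣF_x = 0: B_x = 0.
ΣF_y = 0: B_y − 65 = 0 → B_y = 65.00 kN.
ΣM about B: M_B − 65·1.4 = 0 → M_B = 91.00 kN·m.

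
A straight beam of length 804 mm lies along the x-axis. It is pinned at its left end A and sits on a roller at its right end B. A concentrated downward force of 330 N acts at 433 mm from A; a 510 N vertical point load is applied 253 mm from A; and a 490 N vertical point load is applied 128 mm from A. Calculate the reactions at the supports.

A_x = 0, A_y = 913.8 N, B_y = 416.2 N

ΣM about A: B_y·804 − 330·433 − 510·253 − 490·128 = 0 → B_y = 334640/804 = 416.219 ≈ 416.2 N.
ΣF_y = 0: A_y + 416.219 − 330 − 510 − 490 = 0 → A_y = 913.8 N.
ΣF_x = 0: no horizontal applied forces, so A_x = 0.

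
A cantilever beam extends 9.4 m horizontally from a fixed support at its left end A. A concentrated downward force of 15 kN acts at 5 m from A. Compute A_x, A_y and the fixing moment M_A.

ΣF_x = 0: A_x = 0.
ΣF_y = 0: A_y − 15 = 0 → A_y = 15.00 kN.
ΣM about A: M_A − 15·5 = 0 → M_A = 75.00 kN·m.

A_x = 0, A_y = 15.00 kN, M_A = 75.00 kN·m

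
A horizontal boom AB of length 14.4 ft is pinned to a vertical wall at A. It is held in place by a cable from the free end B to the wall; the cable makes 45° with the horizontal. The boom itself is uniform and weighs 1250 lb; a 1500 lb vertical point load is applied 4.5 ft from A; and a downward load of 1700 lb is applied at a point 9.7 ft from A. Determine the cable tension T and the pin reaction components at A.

T = 3166 lb, A_x = 2239 lb, A_y = 2211 lb

ΣM about A: T·sin45°·14.4 − 1250·7.2 − 1500·4.5 − 1700·9.7 = 0 → T = 32240/(14.4·0.707107) = 3166.27 ≈ 3166 lb.
ΣF_x = 0: A_x − T·cos45° = 0 → A_x = 3166.27 × 0.707107 = 2239 lb.
ΣF_y = 0: A_y + T·sin45° − 1250 − 1500 − 1700 = 0 → A_y = 4450 − 3166.27 × 0.707107 = 2211 lb.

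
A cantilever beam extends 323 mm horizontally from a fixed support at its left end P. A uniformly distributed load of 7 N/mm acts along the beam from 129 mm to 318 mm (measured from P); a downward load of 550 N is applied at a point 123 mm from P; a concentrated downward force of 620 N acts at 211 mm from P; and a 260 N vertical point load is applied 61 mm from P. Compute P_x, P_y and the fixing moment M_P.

P_x = 0, P_y = 2753 N, M_P = 510000 N·mm

Resultant of the distributed load: 7 × 189 = 1323 N at 223.5 mm from P.
ΣF_x = 0: P_x = 0.
ΣF_y = 0: P_y − 7·189 − 550 − 620 − 260 = 0 → P_y = 2753 N.
ΣM about P: M_P − (7·189)·223.5 − 550·123 − 620·211 − 260·61 = 0 → M_P = 510000 N·mm.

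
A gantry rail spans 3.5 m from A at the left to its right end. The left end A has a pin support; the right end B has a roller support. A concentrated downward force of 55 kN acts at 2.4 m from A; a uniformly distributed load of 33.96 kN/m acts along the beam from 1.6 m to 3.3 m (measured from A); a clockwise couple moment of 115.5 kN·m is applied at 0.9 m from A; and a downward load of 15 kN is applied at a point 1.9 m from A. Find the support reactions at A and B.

A_x = 0, A_y = 8.462 kN, B_y = 119.3 kN

Resultant of the distributed load: 33.96 × 1.7 = 57.732 kN at 2.45 m from A.
Taking moments about A: B_y·3.5 − 55·2.4 − (33.96·1.7)·2.45 − 115.5 − 15·1.9 = 0 → B_y = 417.4434/3.5 = 119.27 ≈ 119.3 kN.
ΣF_y = 0: A_y + 119.27 − 55 − 33.96·1.7 − 15 = 0 → A_y = 8.462 kN.
ΣF_x = 0: no horizontal applied forces, so A_x = 0.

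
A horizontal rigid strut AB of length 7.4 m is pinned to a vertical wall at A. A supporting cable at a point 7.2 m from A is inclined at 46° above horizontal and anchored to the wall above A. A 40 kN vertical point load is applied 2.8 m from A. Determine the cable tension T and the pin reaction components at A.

T = 21.62 kN, A_x = 15.02 kN, A_y = 24.44 kN

ΣM about A: T·sin46°·7.2 − 40·2.8 = 0 → T = 112/(7.2·0.71934) = 21.6248 ≈ 21.62 kN.
ΣF_x = 0: A_x − T·cos46° = 0 → A_x = 21.6248 × 0.694658 = 15.02 kN.
ΣF_y = 0: A_y + T·sin46° − 40 = 0 → A_y = 40 − 21.6248 × 0.71934 = 24.44 kN.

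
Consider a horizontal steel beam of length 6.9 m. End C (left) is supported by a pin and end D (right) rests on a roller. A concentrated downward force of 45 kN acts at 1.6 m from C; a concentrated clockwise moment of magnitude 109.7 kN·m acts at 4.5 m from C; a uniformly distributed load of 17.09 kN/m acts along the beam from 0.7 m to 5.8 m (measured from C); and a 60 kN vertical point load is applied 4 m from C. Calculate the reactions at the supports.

C_x = 0, C_y = 89.99 kN, D_y = 102.2 kN

Resultant of the distributed load: 17.09 × 5.1 = 87.159 kN at 3.25 m from C.
ΣM about C: D_y·6.9 − 45·1.6 − 109.7 − (17.09·5.1)·3.25 − 60·4 = 0 → D_y = 704.96675/6.9 = 102.169 ≈ 102.2 kN.
ΣF_y = 0: C_y + 102.169 − 45 − 17.09·5.1 − 60 = 0 → C_y = 89.99 kN.
ΣF_x = 0: no horizontal applied forces, so C_x = 0.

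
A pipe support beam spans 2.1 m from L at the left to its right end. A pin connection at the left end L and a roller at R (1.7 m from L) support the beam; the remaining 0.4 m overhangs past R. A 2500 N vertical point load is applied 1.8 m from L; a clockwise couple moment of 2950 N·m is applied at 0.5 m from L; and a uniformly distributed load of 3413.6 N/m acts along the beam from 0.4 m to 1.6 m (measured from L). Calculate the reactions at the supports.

L_x = 0, L_y = -195.6 N, R_y = 6792 N

Resultant of the distributed load: 3413.6 × 1.2 = 4096.32 N at 1 m from L.
Taking moments about L: R_y·1.7 − 2500·1.8 − 2950 − (3413.6·1.2)·1 = 0 → R_y = 11546.32/1.7 = 6791.95 ≈ 6792 N.
ΣF_y = 0: L_y + 6791.95 − 2500 − 3413.6·1.2 = 0 → L_y = -195.6 N.
ΣF_x = 0: no horizontal applied forces, so L_x = 0.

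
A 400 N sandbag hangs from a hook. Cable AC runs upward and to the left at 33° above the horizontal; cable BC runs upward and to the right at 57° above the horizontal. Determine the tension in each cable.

T_AC = 217.9 N, T_BC = 335.5 N

ΣF_x = 0: −T_AC·cos33° + T_BC·cos57° = 0 → T_BC = 1.53986·T_AC.
ΣF_y = 0: T_AC·sin33° + T_BC·sin57° = 400.
Substitute: T_AC·(0.544639 + 1.53986·0.838671) = 400 → T_AC = 217.856 ≈ 217.9 N.
Then T_BC = 1.53986 × 217.856 = 335.5 N.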